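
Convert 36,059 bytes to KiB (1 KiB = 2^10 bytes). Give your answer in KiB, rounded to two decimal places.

36,059 bytes given.
1 KiB = 1,024 bytes
36,059 / 1,024 = 35.21 KiB

35.21 KiB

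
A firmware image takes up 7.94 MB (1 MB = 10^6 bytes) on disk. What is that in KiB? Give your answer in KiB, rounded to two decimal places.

7.94 MB = 7.94 × 10^6 bytes = 7,940,000 bytes
1 KiB = 1,024 bytes
7,940,000 / 1,024 = 7,753.91 KiB

7,753.91 KiB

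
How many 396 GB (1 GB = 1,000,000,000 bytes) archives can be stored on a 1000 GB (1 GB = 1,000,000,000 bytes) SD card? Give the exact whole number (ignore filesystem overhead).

2

Capacity: 1000 GB = 1,000,000,000,000 bytes
Per item: 396 GB = 396,000,000,000 bytes
⌊1,000,000,000,000 / 396,000,000,000⌋ = 2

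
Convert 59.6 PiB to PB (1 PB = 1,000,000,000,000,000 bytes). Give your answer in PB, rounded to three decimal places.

59.6 PiB × 1,125,899,906,842,624 bytes/PiB = 67,103,634,447,820,390.4 bytes
1 PB = 1,000,000,000,000,000 bytes
67,103,634,447,820,390.4 / 1,000,000,000,000,000 = 67.104 PB

67.104 PB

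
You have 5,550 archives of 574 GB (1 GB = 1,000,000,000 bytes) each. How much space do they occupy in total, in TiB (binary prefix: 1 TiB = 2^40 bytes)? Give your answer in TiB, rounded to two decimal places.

2,897.38 TiB

Total = 5,550 × 574 GB = 3,185,700 GB
= 3,185,700 × 1,000,000,000 bytes = 3,185,700,000,000,000 bytes
1 TiB = 1,099,511,627,776 bytes
3,185,700,000,000,000 / 1,099,511,627,776 = 2,897.38 TiB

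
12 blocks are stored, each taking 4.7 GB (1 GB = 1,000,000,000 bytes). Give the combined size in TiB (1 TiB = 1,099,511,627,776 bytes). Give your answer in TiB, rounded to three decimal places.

0.051 TiB

Total = 12 × 4.7 GB = 56.4 GB
= 56.4 × 1,000,000,000 bytes = 56,400,000,000 bytes
1 TiB = 1,099,511,627,776 bytes
56,400,000,000 / 1,099,511,627,776 = 0.051 TiB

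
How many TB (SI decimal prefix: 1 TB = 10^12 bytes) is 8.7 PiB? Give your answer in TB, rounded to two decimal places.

9,795.33 TB

8.7 PiB = 8.7 × 2^50 bytes = 9,795,329,189,530,828.8 bytes
1 TB = 1,000,000,000,000 bytes
9,795,329,189,530,828.8 / 1,000,000,000,000 = 9,795.33 TB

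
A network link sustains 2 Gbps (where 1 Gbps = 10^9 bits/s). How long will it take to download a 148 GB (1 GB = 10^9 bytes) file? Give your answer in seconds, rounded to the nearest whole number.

592 seconds

148 GB = 148,000,000,000 bytes = 1,184,000,000,000 bits
2 Gbps = 2,000,000,000 bits/s
time = 1,184,000,000,000 / 2,000,000,000 = 592 s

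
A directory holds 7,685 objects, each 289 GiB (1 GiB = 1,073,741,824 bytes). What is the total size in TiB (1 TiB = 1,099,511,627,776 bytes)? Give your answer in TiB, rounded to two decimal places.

2,168.91 TiB

Total = 7,685 × 289 GiB = 2,220,965 GiB
= 2,220,965 × 1,073,741,824 bytes = 2,384,743,010,140,160 bytes
1 TiB = 1,099,511,627,776 bytes
2,384,743,010,140,160 / 1,099,511,627,776 = 2,168.91 TiB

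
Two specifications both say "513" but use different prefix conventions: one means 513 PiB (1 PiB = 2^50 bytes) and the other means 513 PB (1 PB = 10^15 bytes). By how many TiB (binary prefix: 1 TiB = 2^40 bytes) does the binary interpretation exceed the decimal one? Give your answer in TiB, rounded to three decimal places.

58,741.218 TiB

513 PiB = 513 × 1,125,899,906,842,624 = 577,586,652,210,266,112 bytes
513 PB = 513 × 1,000,000,000,000,000 = 513,000,000,000,000,000 bytes
difference = 64,586,652,210,266,112 bytes
64,586,652,210,266,112 / 1,099,511,627,776 = 58,741.218 TiB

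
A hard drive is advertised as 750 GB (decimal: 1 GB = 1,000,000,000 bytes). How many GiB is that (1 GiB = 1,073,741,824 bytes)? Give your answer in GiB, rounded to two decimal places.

750 GB = 750 × 10^9 bytes = 750,000,000,000 bytes
1 GiB = 2^30 bytes = 1,073,741,824 bytes
750,000,000,000 / 1,073,741,824 = 698.49 GiB

698.49 GiB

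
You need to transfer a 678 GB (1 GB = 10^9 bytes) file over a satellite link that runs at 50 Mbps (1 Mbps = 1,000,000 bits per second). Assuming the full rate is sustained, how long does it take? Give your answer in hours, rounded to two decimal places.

678 GB = 678,000,000,000 bytes = 5,424,000,000,000 bits
50 Mbps = 50,000,000 bits/s
time = 5,424,000,000,000 / 50,000,000 = 108,480.0000 s
108,480.0000 s / 3600 = 30.13 hours

30.13 hours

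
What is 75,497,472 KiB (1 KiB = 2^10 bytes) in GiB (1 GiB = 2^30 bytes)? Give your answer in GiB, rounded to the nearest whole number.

75,497,472 KiB × 1,024 bytes/KiB = 77,309,411,328 bytes
1 GiB = 2^30 bytes = 1,073,741,824 bytes
77,309,411,328 / 1,073,741,824 = 72 GiB

72 GiB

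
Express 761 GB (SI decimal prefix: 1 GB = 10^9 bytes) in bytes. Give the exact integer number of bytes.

761,000,000,000 bytes

761 × 1,000,000,000 = 761,000,000,000 bytes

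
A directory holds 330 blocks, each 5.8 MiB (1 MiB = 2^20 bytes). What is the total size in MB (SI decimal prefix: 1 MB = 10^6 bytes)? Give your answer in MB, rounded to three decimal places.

Total = 330 × 5.8 MiB = 1914 MiB
= 1914 × 1,048,576 bytes = 2,006,974,464 bytes
1 MB = 1,000,000 bytes
2,006,974,464 / 1,000,000 = 2,006.974 MB

2,006.974 MB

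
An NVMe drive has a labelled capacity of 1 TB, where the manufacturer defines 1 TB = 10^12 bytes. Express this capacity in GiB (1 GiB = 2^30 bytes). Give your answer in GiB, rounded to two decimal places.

1 TB = 1 × 10^12 bytes = 1,000,000,000,000 bytes
1 GiB = 1,073,741,824 bytes
1,000,000,000,000 / 1,073,741,824 = 931.32 GiB

931.32 GiB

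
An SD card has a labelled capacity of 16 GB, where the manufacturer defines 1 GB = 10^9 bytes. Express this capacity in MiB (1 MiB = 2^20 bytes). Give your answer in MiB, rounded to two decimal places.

16 GB = 16 × 10^9 bytes = 16,000,000,000 bytes
1 MiB = 2^20 bytes = 1,048,576 bytes
16,000,000,000 / 1,048,576 = 15,258.79 MiB

15,258.79 MiB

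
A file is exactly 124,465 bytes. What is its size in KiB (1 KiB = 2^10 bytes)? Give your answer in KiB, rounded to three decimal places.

124,465 bytes given.
1 KiB = 1,024 bytes
124,465 / 1,024 = 121.548 KiB

121.548 KiB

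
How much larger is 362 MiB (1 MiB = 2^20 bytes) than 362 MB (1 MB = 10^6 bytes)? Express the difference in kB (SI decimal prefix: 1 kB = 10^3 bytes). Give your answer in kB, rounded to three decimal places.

362 MiB = 362 × 1,048,576 = 379,584,512 bytes
362 MB = 362 × 1,000,000 = 362,000,000 bytes
difference = 17,584,512 bytes
17,584,512 / 1,000 = 17,584.512 kB

17,584.512 kB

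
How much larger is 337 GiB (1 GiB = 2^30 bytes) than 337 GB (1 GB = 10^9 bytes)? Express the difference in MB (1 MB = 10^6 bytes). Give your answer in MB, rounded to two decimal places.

24,850.99 MB

337 GiB = 337 × 1,073,741,824 = 361,850,994,688 bytes
337 GB = 337 × 1,000,000,000 = 337,000,000,000 bytes
difference = 24,850,994,688 bytes
24,850,994,688 / 1,000,000 = 24,850.99 MB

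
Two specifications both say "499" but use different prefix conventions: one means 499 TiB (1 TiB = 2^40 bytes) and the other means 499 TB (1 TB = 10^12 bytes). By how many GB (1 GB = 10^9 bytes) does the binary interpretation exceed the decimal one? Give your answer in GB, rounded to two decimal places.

49,656.30 GB

499 TiB = 499 × 1,099,511,627,776 = 548,656,302,260,224 bytes
499 TB = 499 × 1,000,000,000,000 = 499,000,000,000,000 bytes
difference = 49,656,302,260,224 bytes
49,656,302,260,224 / 1,000,000,000 = 49,656.30 GB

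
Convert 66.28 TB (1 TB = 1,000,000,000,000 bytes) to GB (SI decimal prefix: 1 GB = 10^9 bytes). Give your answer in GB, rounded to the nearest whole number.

66,280 GB

66.28 TB = 66.28 × 10^12 bytes = 66,280,000,000,000 bytes
1 GB = 10^9 bytes = 1,000,000,000 bytes
66,280,000,000,000 / 1,000,000,000 = 66,280 GB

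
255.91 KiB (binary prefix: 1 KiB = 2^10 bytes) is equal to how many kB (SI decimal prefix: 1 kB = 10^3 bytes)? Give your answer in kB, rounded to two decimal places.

255.91 KiB × 1,024 bytes/KiB = 262,051.84 bytes
1 kB = 10^3 bytes = 1,000 bytes
262,051.84 / 1,000 = 262.05 kB

262.05 kB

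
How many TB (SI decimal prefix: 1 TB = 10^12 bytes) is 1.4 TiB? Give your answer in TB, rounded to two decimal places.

1.54 TB

1.4 TiB = 1.4 × 2^40 bytes = 1,539,316,278,886.4 bytes
1 TB = 1,000,000,000,000 bytes
1,539,316,278,886.4 / 1,000,000,000,000 = 1.54 TB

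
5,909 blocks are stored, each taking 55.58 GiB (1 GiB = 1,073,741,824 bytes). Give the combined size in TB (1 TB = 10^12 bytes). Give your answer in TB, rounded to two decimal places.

Total = 5,909 × 55.58 GiB = 328422.22 GiB
= 328422.22 × 1,073,741,824 bytes = 352,640,673,544,929.28 bytes
1 TB = 1,000,000,000,000 bytes
352,640,673,544,929.28 / 1,000,000,000,000 = 352.64 TB

352.64 TB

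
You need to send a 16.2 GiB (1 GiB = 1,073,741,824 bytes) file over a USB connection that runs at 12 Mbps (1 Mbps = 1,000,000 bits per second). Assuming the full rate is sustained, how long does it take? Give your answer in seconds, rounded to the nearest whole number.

16.2 GiB = 17,394,617,548.8 bytes = 139,156,940,390.4 bits
12 Mbps = 12,000,000 bits/s
time = 139,156,940,390.4 / 12,000,000 = 11,596 s

11,596 seconds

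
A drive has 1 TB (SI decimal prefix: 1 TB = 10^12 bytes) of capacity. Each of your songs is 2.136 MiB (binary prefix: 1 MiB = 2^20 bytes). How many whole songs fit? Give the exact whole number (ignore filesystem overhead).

446,476

Capacity: 1 TB = 1,000,000,000,000 bytes
Per item: 2.136 MiB = 2,239,758.336 bytes
⌊1,000,000,000,000 / 2,239,758.336⌋ = 446,476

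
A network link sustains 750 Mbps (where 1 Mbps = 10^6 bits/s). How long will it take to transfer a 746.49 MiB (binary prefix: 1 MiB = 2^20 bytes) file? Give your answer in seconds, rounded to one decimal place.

746.49 MiB = 782,751,498.24 bytes = 6,262,011,985.92 bits
750 Mbps = 750,000,000 bits/s
time = 6,262,011,985.92 / 750,000,000 = 8.3 s

8.3 seconds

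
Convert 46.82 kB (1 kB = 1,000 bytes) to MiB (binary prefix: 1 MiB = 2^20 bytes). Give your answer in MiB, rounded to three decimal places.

46.82 kB × 1,000 bytes/kB = 46,820 bytes
1 MiB = 2^20 bytes = 1,048,576 bytes
46,820 / 1,048,576 = 0.045 MiB

0.045 MiB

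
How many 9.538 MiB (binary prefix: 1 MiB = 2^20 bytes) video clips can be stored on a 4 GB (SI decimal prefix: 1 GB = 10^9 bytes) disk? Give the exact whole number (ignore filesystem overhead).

Capacity: 4 GB = 4,000,000,000 bytes
Per item: 9.538 MiB = 10,001,317.888 bytes
⌊4,000,000,000 / 10,001,317.888⌋ = 399

399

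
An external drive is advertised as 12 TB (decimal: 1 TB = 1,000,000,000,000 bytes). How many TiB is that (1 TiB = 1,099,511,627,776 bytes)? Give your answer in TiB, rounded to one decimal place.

12 TB × 1,000,000,000,000 bytes/TB = 12,000,000,000,000 bytes
1 TiB = 2^40 bytes = 1,099,511,627,776 bytes
12,000,000,000,000 / 1,099,511,627,776 = 10.9 TiB

10.9 TiB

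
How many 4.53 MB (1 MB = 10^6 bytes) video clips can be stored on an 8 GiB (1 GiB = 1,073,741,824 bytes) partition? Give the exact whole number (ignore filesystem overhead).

1,896

Capacity: 8 GiB = 8,589,934,592 bytes
Per item: 4.53 MB = 4,530,000 bytes
⌊8,589,934,592 / 4,530,000⌋ = 1,896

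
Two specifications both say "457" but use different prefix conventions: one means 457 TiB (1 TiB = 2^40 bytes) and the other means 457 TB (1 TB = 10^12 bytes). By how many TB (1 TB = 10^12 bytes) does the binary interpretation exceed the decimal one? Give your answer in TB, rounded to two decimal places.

45.48 TB

457 TiB = 457 × 1,099,511,627,776 = 502,476,813,893,632 bytes
457 TB = 457 × 1,000,000,000,000 = 457,000,000,000,000 bytes
difference = 45,476,813,893,632 bytes
45,476,813,893,632 / 1,000,000,000,000 = 45.48 TB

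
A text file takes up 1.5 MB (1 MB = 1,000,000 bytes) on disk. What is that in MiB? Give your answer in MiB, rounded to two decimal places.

1.5 MB = 1.5 × 10^6 bytes = 1,500,000 bytes
1 MiB = 2^20 bytes = 1,048,576 bytes
1,500,000 / 1,048,576 = 1.43 MiB

1.43 MiB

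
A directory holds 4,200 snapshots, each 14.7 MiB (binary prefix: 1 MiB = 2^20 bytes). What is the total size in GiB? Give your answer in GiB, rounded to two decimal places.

Total = 4,200 × 14.7 MiB = 61,740 MiB
= 61,740 × 1,048,576 bytes = 64,739,082,240 bytes
1 GiB = 1,073,741,824 bytes
64,739,082,240 / 1,073,741,824 = 60.29 GiB

60.29 GiB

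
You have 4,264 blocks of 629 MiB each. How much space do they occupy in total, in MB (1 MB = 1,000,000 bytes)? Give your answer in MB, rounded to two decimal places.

Total = 4,264 × 629 MiB = 2,682,056 MiB
= 2,682,056 × 1,048,576 bytes = 2,812,339,552,256 bytes
1 MB = 1,000,000 bytes
2,812,339,552,256 / 1,000,000 = 2,812,339.55 MB

2,812,339.55 MB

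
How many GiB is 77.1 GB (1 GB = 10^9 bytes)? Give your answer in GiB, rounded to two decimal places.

77.1 GB × 1,000,000,000 bytes/GB = 77,100,000,000 bytes
1 GiB = 1,073,741,824 bytes
77,100,000,000 / 1,073,741,824 = 71.80 GiB

71.80 GiB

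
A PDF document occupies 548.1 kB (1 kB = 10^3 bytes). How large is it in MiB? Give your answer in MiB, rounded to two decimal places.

548.1 kB = 548.1 × 10^3 bytes = 548,100 bytes
1 MiB = 2^20 bytes = 1,048,576 bytes
548,100 / 1,048,576 = 0.52 MiB

0.52 MiB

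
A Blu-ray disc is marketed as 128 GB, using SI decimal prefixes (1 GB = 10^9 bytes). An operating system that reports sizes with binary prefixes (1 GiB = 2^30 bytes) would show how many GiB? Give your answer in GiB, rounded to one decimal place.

119.2 GiB

128 GB = 128 × 10^9 bytes = 128,000,000,000 bytes
1 GiB = 2^30 bytes = 1,073,741,824 bytes
128,000,000,000 / 1,073,741,824 = 119.2 GiB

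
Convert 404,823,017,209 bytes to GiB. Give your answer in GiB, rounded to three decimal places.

377.021 GiB

404,823,017,209 bytes given.
1 GiB = 1,073,741,824 bytes
404,823,017,209 / 1,073,741,824 = 377.021 GiB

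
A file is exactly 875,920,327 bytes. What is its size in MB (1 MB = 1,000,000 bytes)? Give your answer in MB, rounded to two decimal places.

875,920,327 bytes given.
1 MB = 10^6 bytes = 1,000,000 bytes
875,920,327 / 1,000,000 = 875.92 MB

875.92 MB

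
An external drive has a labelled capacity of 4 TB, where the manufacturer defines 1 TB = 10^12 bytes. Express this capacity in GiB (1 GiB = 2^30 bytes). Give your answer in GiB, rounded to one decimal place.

4 TB × 1,000,000,000,000 bytes/TB = 4,000,000,000,000 bytes
1 GiB = 2^30 bytes = 1,073,741,824 bytes
4,000,000,000,000 / 1,073,741,824 = 3,725.3 GiB

3,725.3 GiB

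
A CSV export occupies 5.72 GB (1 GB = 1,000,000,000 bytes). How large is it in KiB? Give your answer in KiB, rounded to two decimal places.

5.72 GB × 1,000,000,000 bytes/GB = 5,720,000,000 bytes
1 KiB = 2^10 bytes = 1,024 bytes
5,720,000,000 / 1,024 = 5,585,937.50 KiB

5,585,937.50 KiB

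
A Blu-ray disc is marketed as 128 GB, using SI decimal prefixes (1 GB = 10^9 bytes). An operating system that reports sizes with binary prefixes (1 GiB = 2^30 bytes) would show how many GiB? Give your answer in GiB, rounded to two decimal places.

128 GB × 1,000,000,000 bytes/GB = 128,000,000,000 bytes
1 GiB = 2^30 bytes = 1,073,741,824 bytes
128,000,000,000 / 1,073,741,824 = 119.21 GiB

119.21 GiB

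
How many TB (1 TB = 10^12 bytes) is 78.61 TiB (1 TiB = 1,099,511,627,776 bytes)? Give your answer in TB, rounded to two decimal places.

86.43 TB

78.61 TiB × 1,099,511,627,776 bytes/TiB = 86,432,609,059,471.36 bytes
1 TB = 1,000,000,000,000 bytes
86,432,609,059,471.36 / 1,000,000,000,000 = 86.43 TB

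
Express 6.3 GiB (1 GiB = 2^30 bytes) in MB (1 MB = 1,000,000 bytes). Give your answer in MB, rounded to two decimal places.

6,764.57 MB

6.3 GiB × 1,073,741,824 bytes/GiB = 6,764,573,491.2 bytes
1 MB = 1,000,000 bytes
6,764,573,491.2 / 1,000,000 = 6,764.57 MB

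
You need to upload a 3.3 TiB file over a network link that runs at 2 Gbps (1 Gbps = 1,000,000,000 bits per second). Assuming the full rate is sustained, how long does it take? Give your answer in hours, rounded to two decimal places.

3.3 TiB = 3,628,388,371,660.8 bytes = 29,027,106,973,286.4 bits
2 Gbps = 2,000,000,000 bits/s
time = 29,027,106,973,286.4 / 2,000,000,000 = 14,513.5535 s
14,513.5535 s / 3600 = 4.03 hours

4.03 hours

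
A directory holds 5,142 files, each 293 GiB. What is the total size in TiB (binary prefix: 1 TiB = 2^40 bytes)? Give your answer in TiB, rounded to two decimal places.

1,471.29 TiB

Total = 5,142 × 293 GiB = 1,506,606 GiB
= 1,506,606 × 1,073,741,824 bytes = 1,617,705,874,489,344 bytes
1 TiB = 1,099,511,627,776 bytes
1,617,705,874,489,344 / 1,099,511,627,776 = 1,471.29 TiB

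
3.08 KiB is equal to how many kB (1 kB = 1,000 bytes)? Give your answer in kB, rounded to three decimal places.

3.154 kB

3.08 KiB × 1,024 bytes/KiB = 3,153.92 bytes
1 kB = 1,000 bytes
3,153.92 / 1,000 = 3.154 kB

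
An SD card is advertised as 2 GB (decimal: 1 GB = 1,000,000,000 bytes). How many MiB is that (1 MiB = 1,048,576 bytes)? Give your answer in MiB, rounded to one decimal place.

2 GB × 1,000,000,000 bytes/GB = 2,000,000,000 bytes
1 MiB = 1,048,576 bytes
2,000,000,000 / 1,048,576 = 1,907.3 MiB

1,907.3 MiB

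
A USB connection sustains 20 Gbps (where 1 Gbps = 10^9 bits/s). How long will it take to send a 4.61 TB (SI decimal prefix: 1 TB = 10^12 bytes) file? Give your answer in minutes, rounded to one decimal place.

4.61 TB = 4,610,000,000,000 bytes = 36,880,000,000,000 bits
20 Gbps = 20,000,000,000 bits/s
time = 36,880,000,000,000 / 20,000,000,000 = 1,844.00 s
1,844.00 s / 60 = 30.7 minutes

30.7 minutes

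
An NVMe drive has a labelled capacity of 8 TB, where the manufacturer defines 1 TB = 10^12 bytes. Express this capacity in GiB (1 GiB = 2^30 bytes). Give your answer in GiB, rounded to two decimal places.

8 TB = 8 × 10^12 bytes = 8,000,000,000,000 bytes
1 GiB = 2^30 bytes = 1,073,741,824 bytes
8,000,000,000,000 / 1,073,741,824 = 7,450.58 GiB

7,450.58 GiB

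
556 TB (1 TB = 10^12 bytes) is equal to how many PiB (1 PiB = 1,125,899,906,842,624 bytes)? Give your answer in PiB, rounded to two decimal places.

0.49 PiB

556 TB = 556 × 10^12 bytes = 556,000,000,000,000 bytes
1 PiB = 1,125,899,906,842,624 bytes
556,000,000,000,000 / 1,125,899,906,842,624 = 0.49 PiB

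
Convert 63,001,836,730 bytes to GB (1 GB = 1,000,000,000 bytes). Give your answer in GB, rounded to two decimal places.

63.00 GB

63,001,836,730 bytes given.
1 GB = 1,000,000,000 bytes
63,001,836,730 / 1,000,000,000 = 63.00 GB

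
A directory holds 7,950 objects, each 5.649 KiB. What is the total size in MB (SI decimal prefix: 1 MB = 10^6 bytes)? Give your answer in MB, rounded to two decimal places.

Total = 7,950 × 5.649 KiB = 44909.55 KiB
= 44909.55 × 1,024 bytes = 45,987,379.2 bytes
1 MB = 1,000,000 bytes
45,987,379.2 / 1,000,000 = 45.99 MB

45.99 MB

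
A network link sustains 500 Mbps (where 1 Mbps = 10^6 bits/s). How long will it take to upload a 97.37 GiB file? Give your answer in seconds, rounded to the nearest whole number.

97.37 GiB = 104,550,241,402.88 bytes = 836,401,931,223.04 bits
500 Mbps = 500,000,000 bits/s
time = 836,401,931,223.04 / 500,000,000 = 1,673 s

1,673 seconds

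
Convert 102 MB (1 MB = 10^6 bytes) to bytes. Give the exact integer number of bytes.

102 × 1,000,000 = 102,000,000 bytes

102,000,000 bytes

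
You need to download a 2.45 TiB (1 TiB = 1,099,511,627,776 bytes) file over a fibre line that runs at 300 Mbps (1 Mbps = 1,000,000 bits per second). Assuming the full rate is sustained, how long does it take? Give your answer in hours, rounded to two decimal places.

2.45 TiB = 2,693,803,488,051.2 bytes = 21,550,427,904,409.6 bits
300 Mbps = 300,000,000 bits/s
time = 21,550,427,904,409.6 / 300,000,000 = 71,834.7597 s
71,834.7597 s / 3600 = 19.95 hours

19.95 hours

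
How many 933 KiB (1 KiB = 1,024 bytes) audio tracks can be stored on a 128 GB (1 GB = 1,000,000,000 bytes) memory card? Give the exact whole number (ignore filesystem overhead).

133,976

Capacity: 128 GB = 128,000,000,000 bytes
Per item: 933 KiB = 955,392 bytes
⌊128,000,000,000 / 955,392⌋ = 133,976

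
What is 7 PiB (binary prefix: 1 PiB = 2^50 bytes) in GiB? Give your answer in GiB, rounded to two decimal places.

7 PiB × 1,125,899,906,842,624 bytes/PiB = 7,881,299,347,898,368 bytes
1 GiB = 2^30 bytes = 1,073,741,824 bytes
7,881,299,347,898,368 / 1,073,741,824 = 7,340,032.00 GiB

7,340,032.00 GiB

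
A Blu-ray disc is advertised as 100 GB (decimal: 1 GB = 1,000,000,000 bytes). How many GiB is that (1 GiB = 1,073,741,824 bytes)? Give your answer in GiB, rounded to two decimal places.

93.13 GiB

100 GB × 1,000,000,000 bytes/GB = 100,000,000,000 bytes
1 GiB = 2^30 bytes = 1,073,741,824 bytes
100,000,000,000 / 1,073,741,824 = 93.13 GiB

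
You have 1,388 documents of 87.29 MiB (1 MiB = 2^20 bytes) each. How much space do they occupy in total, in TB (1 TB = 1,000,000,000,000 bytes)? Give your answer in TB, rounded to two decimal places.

Total = 1,388 × 87.29 MiB = 121158.52 MiB
= 121158.52 × 1,048,576 bytes = 127,043,916,267.52 bytes
1 TB = 1,000,000,000,000 bytes
127,043,916,267.52 / 1,000,000,000,000 = 0.13 TB

0.13 TB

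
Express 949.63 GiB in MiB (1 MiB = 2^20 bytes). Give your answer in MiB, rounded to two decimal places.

949.63 GiB × 1,073,741,824 bytes/GiB = 1,019,657,448,325.12 bytes
1 MiB = 1,048,576 bytes
1,019,657,448,325.12 / 1,048,576 = 972,421.12 MiB

972,421.12 MiB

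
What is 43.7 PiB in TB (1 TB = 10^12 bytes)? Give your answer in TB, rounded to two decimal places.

43.7 PiB × 1,125,899,906,842,624 bytes/PiB = 49,201,825,929,022,668.8 bytes
1 TB = 1,000,000,000,000 bytes
49,201,825,929,022,668.8 / 1,000,000,000,000 = 49,201.83 TB

49,201.83 TB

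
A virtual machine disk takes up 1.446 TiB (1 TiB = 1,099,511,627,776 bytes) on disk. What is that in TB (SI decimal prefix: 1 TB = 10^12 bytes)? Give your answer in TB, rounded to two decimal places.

1.59 TB

1.446 TiB × 1,099,511,627,776 bytes/TiB = 1,589,893,813,764.096 bytes
1 TB = 1,000,000,000,000 bytes
1,589,893,813,764.096 / 1,000,000,000,000 = 1.59 TB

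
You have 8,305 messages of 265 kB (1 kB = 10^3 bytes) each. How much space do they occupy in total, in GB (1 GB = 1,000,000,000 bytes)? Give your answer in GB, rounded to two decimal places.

2.20 GB

Total = 8,305 × 265 kB = 2,200,825 kB
= 2,200,825 × 1,000 bytes = 2,200,825,000 bytes
1 GB = 1,000,000,000 bytes
2,200,825,000 / 1,000,000,000 = 2.20 GB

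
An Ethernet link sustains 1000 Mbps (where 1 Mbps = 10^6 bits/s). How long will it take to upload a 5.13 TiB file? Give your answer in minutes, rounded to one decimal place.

5.13 TiB = 5,640,494,650,490.88 bytes = 45,123,957,203,927.04 bits
1000 Mbps = 1,000,000,000 bits/s
time = 45,123,957,203,927.04 / 1,000,000,000 = 45,123.96 s
45,123.96 s / 60 = 752.1 minutes

752.1 minutes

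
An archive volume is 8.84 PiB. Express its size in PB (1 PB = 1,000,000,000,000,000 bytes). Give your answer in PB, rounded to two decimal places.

8.84 PiB × 1,125,899,906,842,624 bytes/PiB = 9,952,955,176,488,796.16 bytes
1 PB = 10^15 bytes = 1,000,000,000,000,000 bytes
9,952,955,176,488,796.16 / 1,000,000,000,000,000 = 9.95 PB

9.95 PB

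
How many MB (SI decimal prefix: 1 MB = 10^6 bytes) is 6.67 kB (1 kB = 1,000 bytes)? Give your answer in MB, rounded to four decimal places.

0.0067 MB

6.67 kB = 6.67 × 10^3 bytes = 6,670 bytes
1 MB = 1,000,000 bytes
6,670 / 1,000,000 = 0.0067 MB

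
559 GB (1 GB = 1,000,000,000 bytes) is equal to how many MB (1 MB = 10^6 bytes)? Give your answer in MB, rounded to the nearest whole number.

559 GB = 559 × 10^9 bytes = 559,000,000,000 bytes
1 MB = 1,000,000 bytes
559,000,000,000 / 1,000,000 = 559,000 MB

559,000 MB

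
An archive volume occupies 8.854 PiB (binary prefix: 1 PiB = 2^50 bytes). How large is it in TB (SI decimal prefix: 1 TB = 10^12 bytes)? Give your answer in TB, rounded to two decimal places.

9,968.72 TB

8.854 PiB × 1,125,899,906,842,624 bytes/PiB = 9,968,717,775,184,592.896 bytes
1 TB = 10^12 bytes = 1,000,000,000,000 bytes
9,968,717,775,184,592.896 / 1,000,000,000,000 = 9,968.72 TB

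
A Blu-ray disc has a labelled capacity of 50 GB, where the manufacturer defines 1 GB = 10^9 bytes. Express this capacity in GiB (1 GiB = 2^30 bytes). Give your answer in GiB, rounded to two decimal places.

46.57 GiB

50 GB × 1,000,000,000 bytes/GB = 50,000,000,000 bytes
1 GiB = 2^30 bytes = 1,073,741,824 bytes
50,000,000,000 / 1,073,741,824 = 46.57 GiB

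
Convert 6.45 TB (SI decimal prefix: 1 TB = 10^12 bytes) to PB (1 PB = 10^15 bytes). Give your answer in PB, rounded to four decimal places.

6.45 TB = 6.45 × 10^12 bytes = 6,450,000,000,000 bytes
1 PB = 10^15 bytes = 1,000,000,000,000,000 bytes
6,450,000,000,000 / 1,000,000,000,000,000 = 0.0065 PB

0.0065 PB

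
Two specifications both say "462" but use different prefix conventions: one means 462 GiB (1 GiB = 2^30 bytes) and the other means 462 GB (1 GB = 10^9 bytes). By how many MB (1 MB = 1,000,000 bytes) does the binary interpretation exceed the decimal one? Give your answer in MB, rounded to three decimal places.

34,068.723 MB

462 GiB = 462 × 1,073,741,824 = 496,068,722,688 bytes
462 GB = 462 × 1,000,000,000 = 462,000,000,000 bytes
difference = 34,068,722,688 bytes
34,068,722,688 / 1,000,000 = 34,068.723 MB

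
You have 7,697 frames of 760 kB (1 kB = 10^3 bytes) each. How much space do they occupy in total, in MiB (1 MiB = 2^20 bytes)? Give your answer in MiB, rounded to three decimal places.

Total = 7,697 × 760 kB = 5,849,720 kB
= 5,849,720 × 1,000 bytes = 5,849,720,000 bytes
1 MiB = 1,048,576 bytes
5,849,720,000 / 1,048,576 = 5,578.728 MiB

5,578.728 MiB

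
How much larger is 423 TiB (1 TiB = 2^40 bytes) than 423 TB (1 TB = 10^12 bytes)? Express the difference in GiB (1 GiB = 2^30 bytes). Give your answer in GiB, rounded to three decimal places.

39,202.551 GiB

423 TiB = 423 × 1,099,511,627,776 = 465,093,418,549,248 bytes
423 TB = 423 × 1,000,000,000,000 = 423,000,000,000,000 bytes
difference = 42,093,418,549,248 bytes
42,093,418,549,248 / 1,073,741,824 = 39,202.551 GiB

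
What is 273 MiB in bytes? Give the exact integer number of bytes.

286,261,248 bytes

273 × 1,048,576 = 286,261,248 bytes  (1 MiB = 2^20 bytes)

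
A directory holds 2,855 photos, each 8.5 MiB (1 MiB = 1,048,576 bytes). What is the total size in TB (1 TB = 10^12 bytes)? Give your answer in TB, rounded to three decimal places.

0.025 TB

Total = 2,855 × 8.5 MiB = 24267.5 MiB
= 24267.5 × 1,048,576 bytes = 25,446,318,080 bytes
1 TB = 1,000,000,000,000 bytes
25,446,318,080 / 1,000,000,000,000 = 0.025 TB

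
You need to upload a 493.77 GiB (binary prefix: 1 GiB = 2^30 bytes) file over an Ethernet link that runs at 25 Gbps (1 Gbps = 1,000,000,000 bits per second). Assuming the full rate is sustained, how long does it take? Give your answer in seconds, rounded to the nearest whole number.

170 seconds

493.77 GiB = 530,181,500,436.48 bytes = 4,241,452,003,491.84 bits
25 Gbps = 25,000,000,000 bits/s
time = 4,241,452,003,491.84 / 25,000,000,000 = 170 s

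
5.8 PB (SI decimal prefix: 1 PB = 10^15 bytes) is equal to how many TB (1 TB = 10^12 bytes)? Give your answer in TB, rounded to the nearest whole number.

5,800 TB

5.8 PB = 5.8 × 10^15 bytes = 5,800,000,000,000,000 bytes
1 TB = 1,000,000,000,000 bytes
5,800,000,000,000,000 / 1,000,000,000,000 = 5,800 TB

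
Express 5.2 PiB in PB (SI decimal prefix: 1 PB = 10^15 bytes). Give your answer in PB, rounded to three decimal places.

5.855 PB

5.2 PiB = 5.2 × 2^50 bytes = 5,854,679,515,581,644.8 bytes
1 PB = 1,000,000,000,000,000 bytes
5,854,679,515,581,644.8 / 1,000,000,000,000,000 = 5.855 PB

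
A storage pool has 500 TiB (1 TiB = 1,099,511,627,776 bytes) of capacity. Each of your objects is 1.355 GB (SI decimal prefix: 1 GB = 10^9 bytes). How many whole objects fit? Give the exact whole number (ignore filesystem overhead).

405,723

Capacity: 500 TiB = 549,755,813,888,000 bytes
Per item: 1.355 GB = 1,355,000,000 bytes
⌊549,755,813,888,000 / 1,355,000,000⌋ = 405,723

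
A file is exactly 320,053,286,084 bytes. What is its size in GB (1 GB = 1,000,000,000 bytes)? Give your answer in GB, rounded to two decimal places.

320.05 GB

320,053,286,084 bytes given.
1 GB = 1,000,000,000 bytes
320,053,286,084 / 1,000,000,000 = 320.05 GB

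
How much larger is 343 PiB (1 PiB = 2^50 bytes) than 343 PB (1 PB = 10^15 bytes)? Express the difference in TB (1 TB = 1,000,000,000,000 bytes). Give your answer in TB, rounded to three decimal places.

43,183.668 TB

343 PiB = 343 × 1,125,899,906,842,624 = 386,183,668,047,020,032 bytes
343 PB = 343 × 1,000,000,000,000,000 = 343,000,000,000,000,000 bytes
difference = 43,183,668,047,020,032 bytes
43,183,668,047,020,032 / 1,000,000,000,000 = 43,183.668 TB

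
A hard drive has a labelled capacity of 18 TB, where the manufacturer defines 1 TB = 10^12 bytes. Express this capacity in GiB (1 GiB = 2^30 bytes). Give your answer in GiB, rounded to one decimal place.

16,763.8 GiB

18 TB = 18 × 10^12 bytes = 18,000,000,000,000 bytes
1 GiB = 1,073,741,824 bytes
18,000,000,000,000 / 1,073,741,824 = 16,763.8 GiB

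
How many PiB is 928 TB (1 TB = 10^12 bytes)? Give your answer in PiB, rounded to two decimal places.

0.82 PiB

928 TB = 928 × 10^12 bytes = 928,000,000,000,000 bytes
1 PiB = 2^50 bytes = 1,125,899,906,842,624 bytes
928,000,000,000,000 / 1,125,899,906,842,624 = 0.82 PiB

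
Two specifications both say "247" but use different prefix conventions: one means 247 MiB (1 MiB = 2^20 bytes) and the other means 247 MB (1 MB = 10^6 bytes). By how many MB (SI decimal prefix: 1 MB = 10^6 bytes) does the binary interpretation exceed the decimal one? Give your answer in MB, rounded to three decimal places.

11.998 MB

247 MiB = 247 × 1,048,576 = 258,998,272 bytes
247 MB = 247 × 1,000,000 = 247,000,000 bytes
difference = 11,998,272 bytes
11,998,272 / 1,000,000 = 11.998 MB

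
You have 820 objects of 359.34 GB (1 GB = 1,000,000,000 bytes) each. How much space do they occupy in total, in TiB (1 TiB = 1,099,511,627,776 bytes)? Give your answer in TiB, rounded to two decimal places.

267.99 TiB

Total = 820 × 359.34 GB = 294658.8 GB
= 294658.8 × 1,000,000,000 bytes = 294,658,800,000,000 bytes
1 TiB = 1,099,511,627,776 bytes
294,658,800,000,000 / 1,099,511,627,776 = 267.99 TiB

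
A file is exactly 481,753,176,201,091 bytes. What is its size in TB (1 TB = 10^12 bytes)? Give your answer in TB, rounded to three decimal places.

481,753,176,201,091 bytes given.
1 TB = 10^12 bytes = 1,000,000,000,000 bytes
481,753,176,201,091 / 1,000,000,000,000 = 481.753 TB

481.753 TB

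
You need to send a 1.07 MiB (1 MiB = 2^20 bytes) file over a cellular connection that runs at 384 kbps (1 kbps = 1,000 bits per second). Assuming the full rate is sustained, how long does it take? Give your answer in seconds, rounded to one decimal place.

23.4 seconds

1.07 MiB = 1,121,976.32 bytes = 8,975,810.56 bits
384 kbps = 384,000 bits/s
time = 8,975,810.56 / 384,000 = 23.4 s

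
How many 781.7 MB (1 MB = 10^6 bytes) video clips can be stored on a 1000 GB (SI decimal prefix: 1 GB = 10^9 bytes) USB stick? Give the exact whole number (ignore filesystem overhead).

Capacity: 1000 GB = 1,000,000,000,000 bytes
Per item: 781.7 MB = 781,700,000 bytes
⌊1,000,000,000,000 / 781,700,000⌋ = 1,279

1,279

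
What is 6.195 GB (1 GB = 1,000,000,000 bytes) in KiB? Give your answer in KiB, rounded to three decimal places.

6,049,804.688 KiB

6.195 GB = 6.195 × 10^9 bytes = 6,195,000,000 bytes
1 KiB = 2^10 bytes = 1,024 bytes
6,195,000,000 / 1,024 = 6,049,804.688 KiB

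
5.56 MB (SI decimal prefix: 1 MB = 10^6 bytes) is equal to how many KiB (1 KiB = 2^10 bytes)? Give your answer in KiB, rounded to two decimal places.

5.56 MB × 1,000,000 bytes/MB = 5,560,000 bytes
1 KiB = 1,024 bytes
5,560,000 / 1,024 = 5,429.69 KiB

5,429.69 KiB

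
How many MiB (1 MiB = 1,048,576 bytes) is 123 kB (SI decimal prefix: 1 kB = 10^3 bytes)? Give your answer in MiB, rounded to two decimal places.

0.12 MiB

123 kB = 123 × 10^3 bytes = 123,000 bytes
1 MiB = 1,048,576 bytes
123,000 / 1,048,576 = 0.12 MiB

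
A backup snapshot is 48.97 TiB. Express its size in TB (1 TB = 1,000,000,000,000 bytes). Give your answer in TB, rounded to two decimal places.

53.84 TB

48.97 TiB = 48.97 × 2^40 bytes = 53,843,084,412,190.72 bytes
1 TB = 1,000,000,000,000 bytes
53,843,084,412,190.72 / 1,000,000,000,000 = 53.84 TB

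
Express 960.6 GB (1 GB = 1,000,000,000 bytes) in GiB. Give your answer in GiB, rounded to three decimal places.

960.6 GB = 960.6 × 10^9 bytes = 960,600,000,000 bytes
1 GiB = 2^30 bytes = 1,073,741,824 bytes
960,600,000,000 / 1,073,741,824 = 894.628 GiB

894.628 GiB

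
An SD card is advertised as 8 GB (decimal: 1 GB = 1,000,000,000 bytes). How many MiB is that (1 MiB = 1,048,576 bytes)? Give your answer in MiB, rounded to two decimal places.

7,629.39 MiB

8 GB = 8 × 10^9 bytes = 8,000,000,000 bytes
1 MiB = 2^20 bytes = 1,048,576 bytes
8,000,000,000 / 1,048,576 = 7,629.39 MiB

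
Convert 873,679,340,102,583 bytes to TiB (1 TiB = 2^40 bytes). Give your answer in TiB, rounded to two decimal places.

873,679,340,102,583 bytes given.
1 TiB = 1,099,511,627,776 bytes
873,679,340,102,583 / 1,099,511,627,776 = 794.61 TiB

794.61 TiB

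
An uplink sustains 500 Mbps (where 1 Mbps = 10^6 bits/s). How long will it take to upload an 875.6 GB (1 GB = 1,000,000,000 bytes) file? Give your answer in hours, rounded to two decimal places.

875.6 GB = 875,600,000,000 bytes = 7,004,800,000,000 bits
500 Mbps = 500,000,000 bits/s
time = 7,004,800,000,000 / 500,000,000 = 14,009.6000 s
14,009.6000 s / 3600 = 3.89 hours

3.89 hours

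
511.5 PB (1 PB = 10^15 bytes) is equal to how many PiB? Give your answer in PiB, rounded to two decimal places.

454.30 PiB

511.5 PB × 1,000,000,000,000,000 bytes/PB = 511,500,000,000,000,000 bytes
1 PiB = 2^50 bytes = 1,125,899,906,842,624 bytes
511,500,000,000,000,000 / 1,125,899,906,842,624 = 454.30 PiB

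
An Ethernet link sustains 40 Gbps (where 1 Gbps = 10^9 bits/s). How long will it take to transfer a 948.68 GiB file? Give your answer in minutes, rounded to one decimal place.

3.4 minutes

948.68 GiB = 1,018,637,393,592.32 bytes = 8,149,099,148,738.56 bits
40 Gbps = 40,000,000,000 bits/s
time = 8,149,099,148,738.56 / 40,000,000,000 = 203.73 s
203.73 s / 60 = 3.4 minutes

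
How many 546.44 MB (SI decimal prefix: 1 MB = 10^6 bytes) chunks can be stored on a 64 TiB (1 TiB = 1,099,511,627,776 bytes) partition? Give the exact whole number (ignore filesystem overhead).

128,776

Capacity: 64 TiB = 70,368,744,177,664 bytes
Per item: 546.44 MB = 546,440,000 bytes
⌊70,368,744,177,664 / 546,440,000⌋ = 128,776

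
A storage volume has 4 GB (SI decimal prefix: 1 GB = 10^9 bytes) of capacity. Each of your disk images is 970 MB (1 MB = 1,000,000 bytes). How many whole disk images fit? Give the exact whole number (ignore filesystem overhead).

4

Capacity: 4 GB = 4,000,000,000 bytes
Per item: 970 MB = 970,000,000 bytes
⌊4,000,000,000 / 970,000,000⌋ = 4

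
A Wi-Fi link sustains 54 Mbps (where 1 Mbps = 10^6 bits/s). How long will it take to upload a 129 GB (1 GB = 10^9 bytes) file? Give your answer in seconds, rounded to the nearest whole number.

19,111 seconds

129 GB = 129,000,000,000 bytes = 1,032,000,000,000 bits
54 Mbps = 54,000,000 bits/s
time = 1,032,000,000,000 / 54,000,000 = 19,111 s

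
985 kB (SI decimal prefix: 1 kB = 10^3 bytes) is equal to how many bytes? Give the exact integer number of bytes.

985 × 1,000 = 985,000 bytes  (1 kB = 10^3 bytes)

985,000 bytes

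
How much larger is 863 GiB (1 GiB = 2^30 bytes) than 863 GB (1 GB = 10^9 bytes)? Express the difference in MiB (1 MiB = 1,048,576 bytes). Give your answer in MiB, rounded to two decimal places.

863 GiB = 863 × 1,073,741,824 = 926,639,194,112 bytes
863 GB = 863 × 1,000,000,000 = 863,000,000,000 bytes
difference = 63,639,194,112 bytes
63,639,194,112 / 1,048,576 = 60,691.06 MiB

60,691.06 MiB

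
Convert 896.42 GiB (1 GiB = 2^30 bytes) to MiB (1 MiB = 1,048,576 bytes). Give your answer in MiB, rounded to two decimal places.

917,934.08 MiB

896.42 GiB × 1,073,741,824 bytes/GiB = 962,523,645,870.08 bytes
1 MiB = 1,048,576 bytes
962,523,645,870.08 / 1,048,576 = 917,934.08 MiB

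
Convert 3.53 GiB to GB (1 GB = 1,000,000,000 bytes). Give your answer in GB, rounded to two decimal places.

3.53 GiB × 1,073,741,824 bytes/GiB = 3,790,308,638.72 bytes
1 GB = 10^9 bytes = 1,000,000,000 bytes
3,790,308,638.72 / 1,000,000,000 = 3.79 GB

3.79 GB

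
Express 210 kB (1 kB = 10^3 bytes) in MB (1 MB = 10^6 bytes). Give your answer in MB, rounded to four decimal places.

0.2100 MB

210 kB × 1,000 bytes/kB = 210,000 bytes
1 MB = 1,000,000 bytes
210,000 / 1,000,000 = 0.2100 MB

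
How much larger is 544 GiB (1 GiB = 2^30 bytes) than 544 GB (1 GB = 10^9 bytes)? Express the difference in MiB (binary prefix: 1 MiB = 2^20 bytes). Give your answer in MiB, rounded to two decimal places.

38,257.17 MiB

544 GiB = 544 × 1,073,741,824 = 584,115,552,256 bytes
544 GB = 544 × 1,000,000,000 = 544,000,000,000 bytes
difference = 40,115,552,256 bytes
40,115,552,256 / 1,048,576 = 38,257.17 MiB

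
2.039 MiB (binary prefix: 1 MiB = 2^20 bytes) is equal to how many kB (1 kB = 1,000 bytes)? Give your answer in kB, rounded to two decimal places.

2.039 MiB = 2.039 × 2^20 bytes = 2,138,046.464 bytes
1 kB = 10^3 bytes = 1,000 bytes
2,138,046.464 / 1,000 = 2,138.05 kB

2,138.05 kB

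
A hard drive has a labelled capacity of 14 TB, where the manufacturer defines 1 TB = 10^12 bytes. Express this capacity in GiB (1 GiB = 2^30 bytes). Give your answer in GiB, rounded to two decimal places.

14 TB = 14 × 10^12 bytes = 14,000,000,000,000 bytes
1 GiB = 1,073,741,824 bytes
14,000,000,000,000 / 1,073,741,824 = 13,038.52 GiB

13,038.52 GiB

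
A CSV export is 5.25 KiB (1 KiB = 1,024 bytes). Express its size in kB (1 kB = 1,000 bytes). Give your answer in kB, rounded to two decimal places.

5.25 KiB = 5.25 × 2^10 bytes = 5,376 bytes
1 kB = 10^3 bytes = 1,000 bytes
5,376 / 1,000 = 5.38 kB

5.38 kB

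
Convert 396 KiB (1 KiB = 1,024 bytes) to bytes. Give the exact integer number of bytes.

405,504 bytes

396 × 1,024 = 405,504 bytes  (1 KiB = 2^10 bytes)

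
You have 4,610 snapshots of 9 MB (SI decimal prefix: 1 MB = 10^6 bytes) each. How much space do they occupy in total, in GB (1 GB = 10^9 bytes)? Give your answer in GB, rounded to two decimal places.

41.49 GB

Total = 4,610 × 9 MB = 41,490 MB
= 41,490 × 1,000,000 bytes = 41,490,000,000 bytes
1 GB = 1,000,000,000 bytes
41,490,000,000 / 1,000,000,000 = 41.49 GB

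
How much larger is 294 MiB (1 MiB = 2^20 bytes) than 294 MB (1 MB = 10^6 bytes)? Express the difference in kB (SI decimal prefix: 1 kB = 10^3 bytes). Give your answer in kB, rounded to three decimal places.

14,281.344 kB

294 MiB = 294 × 1,048,576 = 308,281,344 bytes
294 MB = 294 × 1,000,000 = 294,000,000 bytes
difference = 14,281,344 bytes
14,281,344 / 1,000 = 14,281.344 kB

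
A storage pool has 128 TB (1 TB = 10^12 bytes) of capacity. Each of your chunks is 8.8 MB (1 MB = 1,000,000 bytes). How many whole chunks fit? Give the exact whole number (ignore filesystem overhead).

Capacity: 128 TB = 128,000,000,000,000 bytes
Per item: 8.8 MB = 8,800,000 bytes
⌊128,000,000,000,000 / 8,800,000⌋ = 14,545,454

14,545,454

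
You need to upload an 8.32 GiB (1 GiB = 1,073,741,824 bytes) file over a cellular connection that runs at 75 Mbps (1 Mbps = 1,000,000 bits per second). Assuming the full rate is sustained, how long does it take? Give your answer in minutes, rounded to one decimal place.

8.32 GiB = 8,933,531,975.68 bytes = 71,468,255,805.44 bits
75 Mbps = 75,000,000 bits/s
time = 71,468,255,805.44 / 75,000,000 = 952.91 s
952.91 s / 60 = 15.9 minutes

15.9 minutes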